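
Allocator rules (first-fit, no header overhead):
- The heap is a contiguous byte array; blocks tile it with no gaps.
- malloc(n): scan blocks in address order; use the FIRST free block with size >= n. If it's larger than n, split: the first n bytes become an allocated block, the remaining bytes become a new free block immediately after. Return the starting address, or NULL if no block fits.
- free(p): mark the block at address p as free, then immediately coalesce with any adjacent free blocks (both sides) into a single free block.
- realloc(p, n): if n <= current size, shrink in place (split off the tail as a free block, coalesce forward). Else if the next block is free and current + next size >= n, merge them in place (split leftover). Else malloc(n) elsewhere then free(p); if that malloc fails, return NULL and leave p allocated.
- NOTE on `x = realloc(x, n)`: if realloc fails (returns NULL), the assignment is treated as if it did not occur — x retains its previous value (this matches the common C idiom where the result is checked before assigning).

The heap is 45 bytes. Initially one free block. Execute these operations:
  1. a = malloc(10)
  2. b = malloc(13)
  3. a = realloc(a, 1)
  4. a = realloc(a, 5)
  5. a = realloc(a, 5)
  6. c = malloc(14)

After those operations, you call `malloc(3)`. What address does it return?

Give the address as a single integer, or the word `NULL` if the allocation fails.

Answer: 5

Derivation:
Op 1: a = malloc(10) -> a = 0; heap: [0-9 ALLOC][10-44 FREE]
Op 2: b = malloc(13) -> b = 10; heap: [0-9 ALLOC][10-22 ALLOC][23-44 FREE]
Op 3: a = realloc(a, 1) -> a = 0; heap: [0-0 ALLOC][1-9 FREE][10-22 ALLOC][23-44 FREE]
Op 4: a = realloc(a, 5) -> a = 0; heap: [0-4 ALLOC][5-9 FREE][10-22 ALLOC][23-44 FREE]
Op 5: a = realloc(a, 5) -> a = 0; heap: [0-4 ALLOC][5-9 FREE][10-22 ALLOC][23-44 FREE]
Op 6: c = malloc(14) -> c = 23; heap: [0-4 ALLOC][5-9 FREE][10-22 ALLOC][23-36 ALLOC][37-44 FREE]
malloc(3): first-fit scan over [0-4 ALLOC][5-9 FREE][10-22 ALLOC][23-36 ALLOC][37-44 FREE] -> 5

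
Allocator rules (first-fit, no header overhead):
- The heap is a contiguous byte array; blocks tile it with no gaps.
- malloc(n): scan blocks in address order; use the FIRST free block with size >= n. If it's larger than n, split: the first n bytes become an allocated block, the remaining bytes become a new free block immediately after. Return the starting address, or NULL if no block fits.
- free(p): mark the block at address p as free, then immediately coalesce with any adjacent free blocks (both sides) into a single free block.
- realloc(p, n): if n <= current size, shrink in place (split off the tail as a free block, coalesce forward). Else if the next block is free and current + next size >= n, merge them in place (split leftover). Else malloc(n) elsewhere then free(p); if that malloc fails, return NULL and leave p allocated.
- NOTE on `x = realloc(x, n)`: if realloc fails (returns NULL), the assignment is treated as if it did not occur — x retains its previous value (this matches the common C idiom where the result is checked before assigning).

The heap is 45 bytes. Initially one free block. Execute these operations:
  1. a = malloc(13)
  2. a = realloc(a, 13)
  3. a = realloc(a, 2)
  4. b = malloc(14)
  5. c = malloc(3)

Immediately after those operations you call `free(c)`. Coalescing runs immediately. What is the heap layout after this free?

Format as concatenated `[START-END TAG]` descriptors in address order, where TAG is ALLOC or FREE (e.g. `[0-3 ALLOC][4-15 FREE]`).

Op 1: a = malloc(13) -> a = 0; heap: [0-12 ALLOC][13-44 FREE]
Op 2: a = realloc(a, 13) -> a = 0; heap: [0-12 ALLOC][13-44 FREE]
Op 3: a = realloc(a, 2) -> a = 0; heap: [0-1 ALLOC][2-44 FREE]
Op 4: b = malloc(14) -> b = 2; heap: [0-1 ALLOC][2-15 ALLOC][16-44 FREE]
Op 5: c = malloc(3) -> c = 16; heap: [0-1 ALLOC][2-15 ALLOC][16-18 ALLOC][19-44 FREE]
free(c): c = 16 -> block [16-18 ALLOC]; mark free, coalesce with adjacent free neighbors -> [0-1 ALLOC][2-15 ALLOC][16-44 FREE]

Answer: [0-1 ALLOC][2-15 ALLOC][16-44 FREE]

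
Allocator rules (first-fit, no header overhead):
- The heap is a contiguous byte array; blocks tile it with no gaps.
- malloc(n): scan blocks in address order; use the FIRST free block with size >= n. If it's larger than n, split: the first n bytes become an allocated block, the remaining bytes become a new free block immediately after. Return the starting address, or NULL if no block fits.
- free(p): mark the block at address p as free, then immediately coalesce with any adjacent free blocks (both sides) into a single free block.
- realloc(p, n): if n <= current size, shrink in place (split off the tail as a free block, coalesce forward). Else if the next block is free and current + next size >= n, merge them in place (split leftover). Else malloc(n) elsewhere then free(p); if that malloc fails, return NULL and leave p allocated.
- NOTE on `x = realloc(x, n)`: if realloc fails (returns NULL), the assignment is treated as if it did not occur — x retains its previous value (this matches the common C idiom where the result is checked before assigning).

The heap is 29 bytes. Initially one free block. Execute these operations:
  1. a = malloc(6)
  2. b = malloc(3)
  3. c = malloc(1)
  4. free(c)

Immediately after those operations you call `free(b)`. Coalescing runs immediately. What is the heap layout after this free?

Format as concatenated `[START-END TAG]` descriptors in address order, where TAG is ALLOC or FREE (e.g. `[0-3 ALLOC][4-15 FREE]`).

Op 1: a = malloc(6) -> a = 0; heap: [0-5 ALLOC][6-28 FREE]
Op 2: b = malloc(3) -> b = 6; heap: [0-5 ALLOC][6-8 ALLOC][9-28 FREE]
Op 3: c = malloc(1) -> c = 9; heap: [0-5 ALLOC][6-8 ALLOC][9-9 ALLOC][10-28 FREE]
Op 4: free(c) -> (freed c); heap: [0-5 ALLOC][6-8 ALLOC][9-28 FREE]
free(b): b = 6 -> block [6-8 ALLOC]; mark free, coalesce with adjacent free neighbors -> [0-5 ALLOC][6-28 FREE]

Answer: [0-5 ALLOC][6-28 FREE]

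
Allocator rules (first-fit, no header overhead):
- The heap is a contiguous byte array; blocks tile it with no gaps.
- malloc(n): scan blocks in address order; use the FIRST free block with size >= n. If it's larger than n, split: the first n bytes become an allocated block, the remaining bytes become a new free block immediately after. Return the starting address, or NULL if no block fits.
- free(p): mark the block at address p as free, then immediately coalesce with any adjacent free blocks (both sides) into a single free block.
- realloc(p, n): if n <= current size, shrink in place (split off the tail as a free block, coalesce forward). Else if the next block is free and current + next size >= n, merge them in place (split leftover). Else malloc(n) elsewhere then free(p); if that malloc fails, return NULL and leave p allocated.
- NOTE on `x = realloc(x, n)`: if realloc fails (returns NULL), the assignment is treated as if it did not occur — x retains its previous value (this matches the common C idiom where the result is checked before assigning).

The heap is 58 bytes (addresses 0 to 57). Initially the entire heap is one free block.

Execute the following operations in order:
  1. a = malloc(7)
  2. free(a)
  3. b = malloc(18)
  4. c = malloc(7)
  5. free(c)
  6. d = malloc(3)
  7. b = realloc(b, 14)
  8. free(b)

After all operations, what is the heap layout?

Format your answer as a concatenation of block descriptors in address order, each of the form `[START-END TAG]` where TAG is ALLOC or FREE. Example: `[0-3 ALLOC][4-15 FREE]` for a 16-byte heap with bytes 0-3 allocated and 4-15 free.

Answer: [0-17 FREE][18-20 ALLOC][21-57 FREE]

Derivation:
Op 1: a = malloc(7) -> a = 0; heap: [0-6 ALLOC][7-57 FREE]
Op 2: free(a) -> (freed a); heap: [0-57 FREE]
Op 3: b = malloc(18) -> b = 0; heap: [0-17 ALLOC][18-57 FREE]
Op 4: c = malloc(7) -> c = 18; heap: [0-17 ALLOC][18-24 ALLOC][25-57 FREE]
Op 5: free(c) -> (freed c); heap: [0-17 ALLOC][18-57 FREE]
Op 6: d = malloc(3) -> d = 18; heap: [0-17 ALLOC][18-20 ALLOC][21-57 FREE]
Op 7: b = realloc(b, 14) -> b = 0; heap: [0-13 ALLOC][14-17 FREE][18-20 ALLOC][21-57 FREE]
Op 8: free(b) -> (freed b); heap: [0-17 FREE][18-20 ALLOC][21-57 FREE]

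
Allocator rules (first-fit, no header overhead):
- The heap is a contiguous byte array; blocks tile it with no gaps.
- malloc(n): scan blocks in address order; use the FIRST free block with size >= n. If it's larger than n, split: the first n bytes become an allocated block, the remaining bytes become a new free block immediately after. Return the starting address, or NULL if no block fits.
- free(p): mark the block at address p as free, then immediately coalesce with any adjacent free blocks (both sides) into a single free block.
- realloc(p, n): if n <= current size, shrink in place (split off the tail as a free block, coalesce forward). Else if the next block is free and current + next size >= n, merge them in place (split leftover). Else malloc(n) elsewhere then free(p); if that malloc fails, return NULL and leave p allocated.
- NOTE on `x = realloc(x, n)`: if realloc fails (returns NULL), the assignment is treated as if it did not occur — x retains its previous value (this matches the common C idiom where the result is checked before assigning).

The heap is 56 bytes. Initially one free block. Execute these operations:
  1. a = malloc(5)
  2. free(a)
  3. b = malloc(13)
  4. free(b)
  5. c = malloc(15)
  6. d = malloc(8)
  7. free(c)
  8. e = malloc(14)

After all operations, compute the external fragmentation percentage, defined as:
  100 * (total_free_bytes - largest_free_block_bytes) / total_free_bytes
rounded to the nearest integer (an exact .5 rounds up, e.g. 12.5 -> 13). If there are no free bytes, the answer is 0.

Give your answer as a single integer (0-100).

Op 1: a = malloc(5) -> a = 0; heap: [0-4 ALLOC][5-55 FREE]
Op 2: free(a) -> (freed a); heap: [0-55 FREE]
Op 3: b = malloc(13) -> b = 0; heap: [0-12 ALLOC][13-55 FREE]
Op 4: free(b) -> (freed b); heap: [0-55 FREE]
Op 5: c = malloc(15) -> c = 0; heap: [0-14 ALLOC][15-55 FREE]
Op 6: d = malloc(8) -> d = 15; heap: [0-14 ALLOC][15-22 ALLOC][23-55 FREE]
Op 7: free(c) -> (freed c); heap: [0-14 FREE][15-22 ALLOC][23-55 FREE]
Op 8: e = malloc(14) -> e = 0; heap: [0-13 ALLOC][14-14 FREE][15-22 ALLOC][23-55 FREE]
Free blocks: [1 33] total_free=34 largest=33 -> 100*(34-33)/34 = 100/34 ≈ 2.941 -> rounds to 3

Answer: 3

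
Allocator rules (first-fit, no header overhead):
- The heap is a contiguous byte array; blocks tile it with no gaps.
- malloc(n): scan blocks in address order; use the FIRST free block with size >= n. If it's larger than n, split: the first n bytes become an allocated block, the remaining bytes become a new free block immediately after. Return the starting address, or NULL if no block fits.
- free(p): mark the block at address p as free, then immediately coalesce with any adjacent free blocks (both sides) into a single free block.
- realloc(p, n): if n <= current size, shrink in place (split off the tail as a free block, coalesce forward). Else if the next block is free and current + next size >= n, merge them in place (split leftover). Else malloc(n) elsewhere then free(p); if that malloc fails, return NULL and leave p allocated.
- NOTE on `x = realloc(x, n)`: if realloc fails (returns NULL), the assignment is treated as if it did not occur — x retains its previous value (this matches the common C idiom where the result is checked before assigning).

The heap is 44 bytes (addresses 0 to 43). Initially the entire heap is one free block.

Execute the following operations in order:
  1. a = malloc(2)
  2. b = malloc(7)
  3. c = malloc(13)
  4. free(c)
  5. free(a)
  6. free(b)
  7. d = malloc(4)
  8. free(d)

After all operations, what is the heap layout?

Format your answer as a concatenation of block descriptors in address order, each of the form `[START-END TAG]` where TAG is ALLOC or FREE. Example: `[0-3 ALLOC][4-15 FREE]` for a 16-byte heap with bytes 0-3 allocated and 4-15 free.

Answer: [0-43 FREE]

Derivation:
Op 1: a = malloc(2) -> a = 0; heap: [0-1 ALLOC][2-43 FREE]
Op 2: b = malloc(7) -> b = 2; heap: [0-1 ALLOC][2-8 ALLOC][9-43 FREE]
Op 3: c = malloc(13) -> c = 9; heap: [0-1 ALLOC][2-8 ALLOC][9-21 ALLOC][22-43 FREE]
Op 4: free(c) -> (freed c); heap: [0-1 ALLOC][2-8 ALLOC][9-43 FREE]
Op 5: free(a) -> (freed a); heap: [0-1 FREE][2-8 ALLOC][9-43 FREE]
Op 6: free(b) -> (freed b); heap: [0-43 FREE]
Op 7: d = malloc(4) -> d = 0; heap: [0-3 ALLOC][4-43 FREE]
Op 8: free(d) -> (freed d); heap: [0-43 FREE]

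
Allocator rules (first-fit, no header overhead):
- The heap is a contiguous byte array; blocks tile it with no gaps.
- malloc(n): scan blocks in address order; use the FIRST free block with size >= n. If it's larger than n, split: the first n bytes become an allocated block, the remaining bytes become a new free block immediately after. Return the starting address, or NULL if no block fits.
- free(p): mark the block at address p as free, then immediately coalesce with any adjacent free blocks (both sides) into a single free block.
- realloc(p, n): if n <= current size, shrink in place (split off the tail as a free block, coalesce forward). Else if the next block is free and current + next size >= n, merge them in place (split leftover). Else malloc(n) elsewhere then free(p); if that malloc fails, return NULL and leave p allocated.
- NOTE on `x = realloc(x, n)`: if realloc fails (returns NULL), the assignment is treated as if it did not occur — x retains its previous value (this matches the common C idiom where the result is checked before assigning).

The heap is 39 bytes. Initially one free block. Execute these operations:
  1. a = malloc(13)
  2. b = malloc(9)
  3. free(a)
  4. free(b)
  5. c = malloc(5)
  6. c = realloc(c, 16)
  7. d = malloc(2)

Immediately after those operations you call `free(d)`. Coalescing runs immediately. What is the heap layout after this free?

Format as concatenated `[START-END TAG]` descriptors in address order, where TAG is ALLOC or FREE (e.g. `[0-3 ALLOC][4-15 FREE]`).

Op 1: a = malloc(13) -> a = 0; heap: [0-12 ALLOC][13-38 FREE]
Op 2: b = malloc(9) -> b = 13; heap: [0-12 ALLOC][13-21 ALLOC][22-38 FREE]
Op 3: free(a) -> (freed a); heap: [0-12 FREE][13-21 ALLOC][22-38 FREE]
Op 4: free(b) -> (freed b); heap: [0-38 FREE]
Op 5: c = malloc(5) -> c = 0; heap: [0-4 ALLOC][5-38 FREE]
Op 6: c = realloc(c, 16) -> c = 0; heap: [0-15 ALLOC][16-38 FREE]
Op 7: d = malloc(2) -> d = 16; heap: [0-15 ALLOC][16-17 ALLOC][18-38 FREE]
free(d): d = 16 -> block [16-17 ALLOC]; mark free, coalesce with adjacent free neighbors -> [0-15 ALLOC][16-38 FREE]

Answer: [0-15 ALLOC][16-38 FREE]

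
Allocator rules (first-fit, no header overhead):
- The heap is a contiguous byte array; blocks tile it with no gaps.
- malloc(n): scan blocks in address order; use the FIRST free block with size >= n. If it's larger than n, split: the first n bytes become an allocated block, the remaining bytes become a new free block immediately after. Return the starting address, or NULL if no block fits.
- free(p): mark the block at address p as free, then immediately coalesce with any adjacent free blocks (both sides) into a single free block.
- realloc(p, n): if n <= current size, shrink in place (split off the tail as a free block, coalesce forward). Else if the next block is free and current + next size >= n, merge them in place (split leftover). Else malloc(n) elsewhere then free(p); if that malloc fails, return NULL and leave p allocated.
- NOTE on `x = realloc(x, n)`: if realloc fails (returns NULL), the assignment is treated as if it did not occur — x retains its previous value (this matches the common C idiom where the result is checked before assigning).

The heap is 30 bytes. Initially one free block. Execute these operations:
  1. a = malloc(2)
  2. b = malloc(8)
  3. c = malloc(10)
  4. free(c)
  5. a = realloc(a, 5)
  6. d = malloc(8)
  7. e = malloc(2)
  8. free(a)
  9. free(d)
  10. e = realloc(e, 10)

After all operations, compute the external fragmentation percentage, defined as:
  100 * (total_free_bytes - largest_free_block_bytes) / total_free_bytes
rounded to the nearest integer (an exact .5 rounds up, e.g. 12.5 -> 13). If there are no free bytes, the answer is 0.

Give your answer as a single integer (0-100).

Answer: 17

Derivation:
Op 1: a = malloc(2) -> a = 0; heap: [0-1 ALLOC][2-29 FREE]
Op 2: b = malloc(8) -> b = 2; heap: [0-1 ALLOC][2-9 ALLOC][10-29 FREE]
Op 3: c = malloc(10) -> c = 10; heap: [0-1 ALLOC][2-9 ALLOC][10-19 ALLOC][20-29 FREE]
Op 4: free(c) -> (freed c); heap: [0-1 ALLOC][2-9 ALLOC][10-29 FREE]
Op 5: a = realloc(a, 5) -> a = 10; heap: [0-1 FREE][2-9 ALLOC][10-14 ALLOC][15-29 FREE]
Op 6: d = malloc(8) -> d = 15; heap: [0-1 FREE][2-9 ALLOC][10-14 ALLOC][15-22 ALLOC][23-29 FREE]
Op 7: e = malloc(2) -> e = 0; heap: [0-1 ALLOC][2-9 ALLOC][10-14 ALLOC][15-22 ALLOC][23-29 FREE]
Op 8: free(a) -> (freed a); heap: [0-1 ALLOC][2-9 ALLOC][10-14 FREE][15-22 ALLOC][23-29 FREE]
Op 9: free(d) -> (freed d); heap: [0-1 ALLOC][2-9 ALLOC][10-29 FREE]
Op 10: e = realloc(e, 10) -> e = 10; heap: [0-1 FREE][2-9 ALLOC][10-19 ALLOC][20-29 FREE]
Free blocks: [2 10] total_free=12 largest=10 -> 100*(12-10)/12 = 200/12 ≈ 16.667 -> rounds to 17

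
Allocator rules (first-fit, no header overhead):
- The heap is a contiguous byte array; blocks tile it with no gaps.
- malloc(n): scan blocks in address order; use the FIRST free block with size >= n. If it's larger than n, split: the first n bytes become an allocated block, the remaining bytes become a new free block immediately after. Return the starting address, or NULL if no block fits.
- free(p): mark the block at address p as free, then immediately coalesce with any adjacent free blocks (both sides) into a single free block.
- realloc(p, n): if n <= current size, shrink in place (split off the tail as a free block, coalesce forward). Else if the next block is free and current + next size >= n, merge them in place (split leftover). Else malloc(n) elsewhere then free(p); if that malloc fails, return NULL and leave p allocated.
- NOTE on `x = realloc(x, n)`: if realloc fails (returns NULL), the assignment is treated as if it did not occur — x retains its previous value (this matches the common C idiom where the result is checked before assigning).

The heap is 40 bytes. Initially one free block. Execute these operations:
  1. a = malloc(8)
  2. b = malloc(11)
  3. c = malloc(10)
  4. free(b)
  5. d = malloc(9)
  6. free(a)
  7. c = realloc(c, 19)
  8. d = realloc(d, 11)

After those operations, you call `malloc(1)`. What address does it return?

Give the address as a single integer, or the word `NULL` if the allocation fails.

Op 1: a = malloc(8) -> a = 0; heap: [0-7 ALLOC][8-39 FREE]
Op 2: b = malloc(11) -> b = 8; heap: [0-7 ALLOC][8-18 ALLOC][19-39 FREE]
Op 3: c = malloc(10) -> c = 19; heap: [0-7 ALLOC][8-18 ALLOC][19-28 ALLOC][29-39 FREE]
Op 4: free(b) -> (freed b); heap: [0-7 ALLOC][8-18 FREE][19-28 ALLOC][29-39 FREE]
Op 5: d = malloc(9) -> d = 8; heap: [0-7 ALLOC][8-16 ALLOC][17-18 FREE][19-28 ALLOC][29-39 FREE]
Op 6: free(a) -> (freed a); heap: [0-7 FREE][8-16 ALLOC][17-18 FREE][19-28 ALLOC][29-39 FREE]
Op 7: c = realloc(c, 19) -> c = 19; heap: [0-7 FREE][8-16 ALLOC][17-18 FREE][19-37 ALLOC][38-39 FREE]
Op 8: d = realloc(d, 11) -> d = 8; heap: [0-7 FREE][8-18 ALLOC][19-37 ALLOC][38-39 FREE]
malloc(1): first-fit scan over [0-7 FREE][8-18 ALLOC][19-37 ALLOC][38-39 FREE] -> 0

Answer: 0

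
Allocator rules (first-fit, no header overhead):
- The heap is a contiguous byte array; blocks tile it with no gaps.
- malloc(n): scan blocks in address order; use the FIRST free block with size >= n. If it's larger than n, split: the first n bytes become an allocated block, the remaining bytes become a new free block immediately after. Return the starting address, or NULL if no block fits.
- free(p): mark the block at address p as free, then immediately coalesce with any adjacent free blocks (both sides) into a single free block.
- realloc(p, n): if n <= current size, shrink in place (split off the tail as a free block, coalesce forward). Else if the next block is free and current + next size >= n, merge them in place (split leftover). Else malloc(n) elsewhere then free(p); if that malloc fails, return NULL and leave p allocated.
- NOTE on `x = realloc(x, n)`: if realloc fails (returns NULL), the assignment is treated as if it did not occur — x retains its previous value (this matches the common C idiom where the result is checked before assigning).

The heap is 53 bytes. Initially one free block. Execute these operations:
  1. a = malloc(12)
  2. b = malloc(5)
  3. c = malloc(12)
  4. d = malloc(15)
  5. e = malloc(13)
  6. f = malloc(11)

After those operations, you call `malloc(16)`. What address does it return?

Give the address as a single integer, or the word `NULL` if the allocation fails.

Answer: NULL

Derivation:
Op 1: a = malloc(12) -> a = 0; heap: [0-11 ALLOC][12-52 FREE]
Op 2: b = malloc(5) -> b = 12; heap: [0-11 ALLOC][12-16 ALLOC][17-52 FREE]
Op 3: c = malloc(12) -> c = 17; heap: [0-11 ALLOC][12-16 ALLOC][17-28 ALLOC][29-52 FREE]
Op 4: d = malloc(15) -> d = 29; heap: [0-11 ALLOC][12-16 ALLOC][17-28 ALLOC][29-43 ALLOC][44-52 FREE]
Op 5: e = malloc(13) -> e = NULL; heap: [0-11 ALLOC][12-16 ALLOC][17-28 ALLOC][29-43 ALLOC][44-52 FREE]
Op 6: f = malloc(11) -> f = NULL; heap: [0-11 ALLOC][12-16 ALLOC][17-28 ALLOC][29-43 ALLOC][44-52 FREE]
malloc(16): first-fit scan over [0-11 ALLOC][12-16 ALLOC][17-28 ALLOC][29-43 ALLOC][44-52 FREE] -> NULL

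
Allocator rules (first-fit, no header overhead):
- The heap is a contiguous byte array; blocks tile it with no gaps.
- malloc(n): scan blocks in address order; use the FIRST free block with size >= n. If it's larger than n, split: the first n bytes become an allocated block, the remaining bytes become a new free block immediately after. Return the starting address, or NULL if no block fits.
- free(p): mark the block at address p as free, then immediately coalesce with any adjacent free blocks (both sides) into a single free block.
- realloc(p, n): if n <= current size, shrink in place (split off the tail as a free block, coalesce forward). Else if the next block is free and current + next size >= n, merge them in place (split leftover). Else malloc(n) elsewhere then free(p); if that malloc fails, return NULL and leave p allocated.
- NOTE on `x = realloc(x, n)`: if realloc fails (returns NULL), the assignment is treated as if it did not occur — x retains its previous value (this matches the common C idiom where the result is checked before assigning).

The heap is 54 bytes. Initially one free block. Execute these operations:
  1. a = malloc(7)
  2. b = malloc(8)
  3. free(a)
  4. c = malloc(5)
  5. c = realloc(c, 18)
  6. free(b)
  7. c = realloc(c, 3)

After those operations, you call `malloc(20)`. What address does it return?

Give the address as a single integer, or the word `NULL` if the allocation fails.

Op 1: a = malloc(7) -> a = 0; heap: [0-6 ALLOC][7-53 FREE]
Op 2: b = malloc(8) -> b = 7; heap: [0-6 ALLOC][7-14 ALLOC][15-53 FREE]
Op 3: free(a) -> (freed a); heap: [0-6 FREE][7-14 ALLOC][15-53 FREE]
Op 4: c = malloc(5) -> c = 0; heap: [0-4 ALLOC][5-6 FREE][7-14 ALLOC][15-53 FREE]
Op 5: c = realloc(c, 18) -> c = 15; heap: [0-6 FREE][7-14 ALLOC][15-32 ALLOC][33-53 FREE]
Op 6: free(b) -> (freed b); heap: [0-14 FREE][15-32 ALLOC][33-53 FREE]
Op 7: c = realloc(c, 3) -> c = 15; heap: [0-14 FREE][15-17 ALLOC][18-53 FREE]
malloc(20): first-fit scan over [0-14 FREE][15-17 ALLOC][18-53 FREE] -> 18

Answer: 18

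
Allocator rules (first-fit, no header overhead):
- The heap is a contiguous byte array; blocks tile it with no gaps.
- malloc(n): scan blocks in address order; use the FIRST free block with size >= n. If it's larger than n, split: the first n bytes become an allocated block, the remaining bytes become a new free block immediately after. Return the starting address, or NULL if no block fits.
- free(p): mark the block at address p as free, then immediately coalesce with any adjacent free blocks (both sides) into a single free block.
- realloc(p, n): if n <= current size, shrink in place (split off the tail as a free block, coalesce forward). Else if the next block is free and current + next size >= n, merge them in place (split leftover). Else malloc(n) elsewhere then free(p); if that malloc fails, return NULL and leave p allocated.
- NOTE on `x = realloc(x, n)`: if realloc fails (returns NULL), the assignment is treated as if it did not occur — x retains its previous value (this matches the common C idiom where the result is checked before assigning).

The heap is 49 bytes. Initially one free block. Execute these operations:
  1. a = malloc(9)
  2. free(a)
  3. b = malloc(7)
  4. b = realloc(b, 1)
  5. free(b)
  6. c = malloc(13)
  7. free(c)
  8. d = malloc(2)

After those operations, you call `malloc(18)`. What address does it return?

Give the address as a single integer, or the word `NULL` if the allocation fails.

Answer: 2

Derivation:
Op 1: a = malloc(9) -> a = 0; heap: [0-8 ALLOC][9-48 FREE]
Op 2: free(a) -> (freed a); heap: [0-48 FREE]
Op 3: b = malloc(7) -> b = 0; heap: [0-6 ALLOC][7-48 FREE]
Op 4: b = realloc(b, 1) -> b = 0; heap: [0-0 ALLOC][1-48 FREE]
Op 5: free(b) -> (freed b); heap: [0-48 FREE]
Op 6: c = malloc(13) -> c = 0; heap: [0-12 ALLOC][13-48 FREE]
Op 7: free(c) -> (freed c); heap: [0-48 FREE]
Op 8: d = malloc(2) -> d = 0; heap: [0-1 ALLOC][2-48 FREE]
malloc(18): first-fit scan over [0-1 ALLOC][2-48 FREE] -> 2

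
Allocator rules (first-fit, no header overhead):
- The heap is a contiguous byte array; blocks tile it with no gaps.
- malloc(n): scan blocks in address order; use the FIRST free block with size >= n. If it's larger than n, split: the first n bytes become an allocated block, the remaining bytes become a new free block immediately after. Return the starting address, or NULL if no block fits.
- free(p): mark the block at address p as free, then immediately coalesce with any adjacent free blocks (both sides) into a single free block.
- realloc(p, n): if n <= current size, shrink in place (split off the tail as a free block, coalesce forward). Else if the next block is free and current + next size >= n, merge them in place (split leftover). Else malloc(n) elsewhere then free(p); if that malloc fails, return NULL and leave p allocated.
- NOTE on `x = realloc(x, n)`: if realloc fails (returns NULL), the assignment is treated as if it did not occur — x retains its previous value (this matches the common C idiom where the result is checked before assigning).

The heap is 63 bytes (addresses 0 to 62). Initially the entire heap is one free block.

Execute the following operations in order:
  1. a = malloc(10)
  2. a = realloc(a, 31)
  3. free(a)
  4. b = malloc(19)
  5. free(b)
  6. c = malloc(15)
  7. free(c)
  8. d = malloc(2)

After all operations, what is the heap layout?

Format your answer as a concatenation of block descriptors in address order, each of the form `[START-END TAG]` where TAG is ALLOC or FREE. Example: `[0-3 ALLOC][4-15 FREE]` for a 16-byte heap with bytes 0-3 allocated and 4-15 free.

Answer: [0-1 ALLOC][2-62 FREE]

Derivation:
Op 1: a = malloc(10) -> a = 0; heap: [0-9 ALLOC][10-62 FREE]
Op 2: a = realloc(a, 31) -> a = 0; heap: [0-30 ALLOC][31-62 FREE]
Op 3: free(a) -> (freed a); heap: [0-62 FREE]
Op 4: b = malloc(19) -> b = 0; heap: [0-18 ALLOC][19-62 FREE]
Op 5: free(b) -> (freed b); heap: [0-62 FREE]
Op 6: c = malloc(15) -> c = 0; heap: [0-14 ALLOC][15-62 FREE]
Op 7: free(c) -> (freed c); heap: [0-62 FREE]
Op 8: d = malloc(2) -> d = 0; heap: [0-1 ALLOC][2-62 FREE]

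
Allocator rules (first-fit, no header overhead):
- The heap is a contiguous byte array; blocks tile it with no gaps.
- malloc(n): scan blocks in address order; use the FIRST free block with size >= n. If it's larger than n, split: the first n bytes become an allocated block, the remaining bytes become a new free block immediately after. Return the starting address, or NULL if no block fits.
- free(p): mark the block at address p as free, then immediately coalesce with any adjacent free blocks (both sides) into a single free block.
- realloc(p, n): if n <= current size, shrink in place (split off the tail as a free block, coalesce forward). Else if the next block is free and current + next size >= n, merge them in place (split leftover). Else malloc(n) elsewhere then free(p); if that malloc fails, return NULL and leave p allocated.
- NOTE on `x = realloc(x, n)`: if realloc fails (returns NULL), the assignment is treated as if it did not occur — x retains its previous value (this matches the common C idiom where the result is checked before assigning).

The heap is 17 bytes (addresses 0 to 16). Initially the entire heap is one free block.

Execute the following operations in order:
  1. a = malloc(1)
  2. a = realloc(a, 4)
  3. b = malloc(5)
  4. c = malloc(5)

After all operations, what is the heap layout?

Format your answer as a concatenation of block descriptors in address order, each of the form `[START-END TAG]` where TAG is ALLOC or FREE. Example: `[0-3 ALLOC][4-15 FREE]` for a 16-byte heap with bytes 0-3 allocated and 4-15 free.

Op 1: a = malloc(1) -> a = 0; heap: [0-0 ALLOC][1-16 FREE]
Op 2: a = realloc(a, 4) -> a = 0; heap: [0-3 ALLOC][4-16 FREE]
Op 3: b = malloc(5) -> b = 4; heap: [0-3 ALLOC][4-8 ALLOC][9-16 FREE]
Op 4: c = malloc(5) -> c = 9; heap: [0-3 ALLOC][4-8 ALLOC][9-13 ALLOC][14-16 FREE]

Answer: [0-3 ALLOC][4-8 ALLOC][9-13 ALLOC][14-16 FREE]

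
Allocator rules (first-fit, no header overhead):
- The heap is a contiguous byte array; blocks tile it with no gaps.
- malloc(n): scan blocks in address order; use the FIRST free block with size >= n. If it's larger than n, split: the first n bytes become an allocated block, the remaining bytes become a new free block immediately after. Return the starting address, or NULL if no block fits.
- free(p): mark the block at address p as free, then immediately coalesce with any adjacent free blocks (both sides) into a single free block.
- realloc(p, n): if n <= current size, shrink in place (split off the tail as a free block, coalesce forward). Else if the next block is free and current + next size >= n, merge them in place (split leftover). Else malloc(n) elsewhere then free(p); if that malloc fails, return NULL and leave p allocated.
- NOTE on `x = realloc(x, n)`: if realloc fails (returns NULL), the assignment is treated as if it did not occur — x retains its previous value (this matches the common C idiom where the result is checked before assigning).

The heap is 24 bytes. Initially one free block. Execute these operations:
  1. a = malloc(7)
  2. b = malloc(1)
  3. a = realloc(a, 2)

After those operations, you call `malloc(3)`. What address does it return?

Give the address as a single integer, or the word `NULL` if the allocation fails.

Op 1: a = malloc(7) -> a = 0; heap: [0-6 ALLOC][7-23 FREE]
Op 2: b = malloc(1) -> b = 7; heap: [0-6 ALLOC][7-7 ALLOC][8-23 FREE]
Op 3: a = realloc(a, 2) -> a = 0; heap: [0-1 ALLOC][2-6 FREE][7-7 ALLOC][8-23 FREE]
malloc(3): first-fit scan over [0-1 ALLOC][2-6 FREE][7-7 ALLOC][8-23 FREE] -> 2

Answer: 2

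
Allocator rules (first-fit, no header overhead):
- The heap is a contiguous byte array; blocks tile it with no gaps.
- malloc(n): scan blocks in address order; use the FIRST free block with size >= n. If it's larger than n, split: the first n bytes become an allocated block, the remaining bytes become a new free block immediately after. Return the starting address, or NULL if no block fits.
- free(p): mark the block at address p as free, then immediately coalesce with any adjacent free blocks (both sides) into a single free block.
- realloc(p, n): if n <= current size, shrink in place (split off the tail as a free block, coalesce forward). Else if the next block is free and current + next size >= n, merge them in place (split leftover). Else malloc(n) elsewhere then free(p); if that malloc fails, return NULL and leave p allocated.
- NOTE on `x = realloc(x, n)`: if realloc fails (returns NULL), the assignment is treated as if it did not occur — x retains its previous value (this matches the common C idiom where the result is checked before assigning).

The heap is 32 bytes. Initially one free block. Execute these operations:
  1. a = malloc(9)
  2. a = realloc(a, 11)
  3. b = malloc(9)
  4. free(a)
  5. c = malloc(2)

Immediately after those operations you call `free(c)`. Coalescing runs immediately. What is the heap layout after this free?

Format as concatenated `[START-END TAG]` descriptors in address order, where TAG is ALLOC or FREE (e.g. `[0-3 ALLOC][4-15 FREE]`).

Op 1: a = malloc(9) -> a = 0; heap: [0-8 ALLOC][9-31 FREE]
Op 2: a = realloc(a, 11) -> a = 0; heap: [0-10 ALLOC][11-31 FREE]
Op 3: b = malloc(9) -> b = 11; heap: [0-10 ALLOC][11-19 ALLOC][20-31 FREE]
Op 4: free(a) -> (freed a); heap: [0-10 FREE][11-19 ALLOC][20-31 FREE]
Op 5: c = malloc(2) -> c = 0; heap: [0-1 ALLOC][2-10 FREE][11-19 ALLOC][20-31 FREE]
free(c): c = 0 -> block [0-1 ALLOC]; mark free, coalesce with adjacent free neighbors -> [0-10 FREE][11-19 ALLOC][20-31 FREE]

Answer: [0-10 FREE][11-19 ALLOC][20-31 FREE]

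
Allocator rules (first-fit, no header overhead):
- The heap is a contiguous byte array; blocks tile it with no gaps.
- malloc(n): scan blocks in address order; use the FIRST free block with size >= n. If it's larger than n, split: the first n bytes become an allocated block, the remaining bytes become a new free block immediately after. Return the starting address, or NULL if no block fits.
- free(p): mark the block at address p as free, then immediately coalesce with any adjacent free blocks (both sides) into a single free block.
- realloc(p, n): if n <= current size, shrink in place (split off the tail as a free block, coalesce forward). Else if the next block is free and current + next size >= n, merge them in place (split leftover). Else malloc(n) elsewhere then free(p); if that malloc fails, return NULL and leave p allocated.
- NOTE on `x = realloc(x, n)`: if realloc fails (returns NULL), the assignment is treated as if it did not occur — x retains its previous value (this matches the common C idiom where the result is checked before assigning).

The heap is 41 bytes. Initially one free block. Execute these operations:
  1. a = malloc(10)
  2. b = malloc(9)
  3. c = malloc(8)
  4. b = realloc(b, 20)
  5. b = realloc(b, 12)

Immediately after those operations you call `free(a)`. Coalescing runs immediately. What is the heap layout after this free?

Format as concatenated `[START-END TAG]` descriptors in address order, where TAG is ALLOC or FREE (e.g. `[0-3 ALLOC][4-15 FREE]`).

Op 1: a = malloc(10) -> a = 0; heap: [0-9 ALLOC][10-40 FREE]
Op 2: b = malloc(9) -> b = 10; heap: [0-9 ALLOC][10-18 ALLOC][19-40 FREE]
Op 3: c = malloc(8) -> c = 19; heap: [0-9 ALLOC][10-18 ALLOC][19-26 ALLOC][27-40 FREE]
Op 4: b = realloc(b, 20) -> NULL (b unchanged); heap: [0-9 ALLOC][10-18 ALLOC][19-26 ALLOC][27-40 FREE]
Op 5: b = realloc(b, 12) -> b = 27; heap: [0-9 ALLOC][10-18 FREE][19-26 ALLOC][27-38 ALLOC][39-40 FREE]
free(a): a = 0 -> block [0-9 ALLOC]; mark free, coalesce with adjacent free neighbors -> [0-18 FREE][19-26 ALLOC][27-38 ALLOC][39-40 FREE]

Answer: [0-18 FREE][19-26 ALLOC][27-38 ALLOC][39-40 FREE]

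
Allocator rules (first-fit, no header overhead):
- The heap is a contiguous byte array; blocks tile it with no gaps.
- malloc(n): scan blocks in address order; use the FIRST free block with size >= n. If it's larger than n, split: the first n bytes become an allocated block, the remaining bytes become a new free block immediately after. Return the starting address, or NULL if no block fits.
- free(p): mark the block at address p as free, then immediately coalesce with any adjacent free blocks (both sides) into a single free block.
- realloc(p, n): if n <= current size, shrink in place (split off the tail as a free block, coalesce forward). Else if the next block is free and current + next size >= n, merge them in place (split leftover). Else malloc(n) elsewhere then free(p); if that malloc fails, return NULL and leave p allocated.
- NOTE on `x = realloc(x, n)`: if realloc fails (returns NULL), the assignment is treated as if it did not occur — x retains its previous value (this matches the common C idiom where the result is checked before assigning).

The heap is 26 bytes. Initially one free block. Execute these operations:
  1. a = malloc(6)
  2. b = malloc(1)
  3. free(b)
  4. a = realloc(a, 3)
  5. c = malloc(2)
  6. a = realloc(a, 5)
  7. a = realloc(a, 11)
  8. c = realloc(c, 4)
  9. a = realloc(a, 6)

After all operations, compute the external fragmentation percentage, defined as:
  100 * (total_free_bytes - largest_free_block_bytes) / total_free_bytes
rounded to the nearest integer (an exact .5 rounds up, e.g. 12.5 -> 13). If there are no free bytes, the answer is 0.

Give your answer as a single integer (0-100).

Answer: 63

Derivation:
Op 1: a = malloc(6) -> a = 0; heap: [0-5 ALLOC][6-25 FREE]
Op 2: b = malloc(1) -> b = 6; heap: [0-5 ALLOC][6-6 ALLOC][7-25 FREE]
Op 3: free(b) -> (freed b); heap: [0-5 ALLOC][6-25 FREE]
Op 4: a = realloc(a, 3) -> a = 0; heap: [0-2 ALLOC][3-25 FREE]
Op 5: c = malloc(2) -> c = 3; heap: [0-2 ALLOC][3-4 ALLOC][5-25 FREE]
Op 6: a = realloc(a, 5) -> a = 5; heap: [0-2 FREE][3-4 ALLOC][5-9 ALLOC][10-25 FREE]
Op 7: a = realloc(a, 11) -> a = 5; heap: [0-2 FREE][3-4 ALLOC][5-15 ALLOC][16-25 FREE]
Op 8: c = realloc(c, 4) -> c = 16; heap: [0-4 FREE][5-15 ALLOC][16-19 ALLOC][20-25 FREE]
Op 9: a = realloc(a, 6) -> a = 5; heap: [0-4 FREE][5-10 ALLOC][11-15 FREE][16-19 ALLOC][20-25 FREE]
Free blocks: [5 5 6] total_free=16 largest=6 -> 100*(16-6)/16 = 1000/16 = 62.5 -> rounds to 63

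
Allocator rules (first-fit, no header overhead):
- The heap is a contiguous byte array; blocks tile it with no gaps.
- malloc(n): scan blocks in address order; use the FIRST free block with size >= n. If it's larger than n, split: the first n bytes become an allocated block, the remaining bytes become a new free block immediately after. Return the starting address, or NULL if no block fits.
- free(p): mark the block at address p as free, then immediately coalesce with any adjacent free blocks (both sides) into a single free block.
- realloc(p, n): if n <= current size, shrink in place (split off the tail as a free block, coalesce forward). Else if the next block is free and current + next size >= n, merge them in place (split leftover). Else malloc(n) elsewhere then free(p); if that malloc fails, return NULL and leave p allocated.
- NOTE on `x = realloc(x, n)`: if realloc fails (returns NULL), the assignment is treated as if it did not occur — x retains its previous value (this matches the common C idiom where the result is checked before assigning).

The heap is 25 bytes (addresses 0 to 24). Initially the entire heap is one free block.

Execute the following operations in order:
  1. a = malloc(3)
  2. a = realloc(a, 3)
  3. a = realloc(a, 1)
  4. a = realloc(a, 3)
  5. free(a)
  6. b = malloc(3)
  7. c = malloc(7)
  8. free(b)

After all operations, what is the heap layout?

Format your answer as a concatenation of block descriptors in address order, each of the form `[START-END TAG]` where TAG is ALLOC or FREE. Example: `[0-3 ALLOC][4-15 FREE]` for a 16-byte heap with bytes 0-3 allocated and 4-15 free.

Op 1: a = malloc(3) -> a = 0; heap: [0-2 ALLOC][3-24 FREE]
Op 2: a = realloc(a, 3) -> a = 0; heap: [0-2 ALLOC][3-24 FREE]
Op 3: a = realloc(a, 1) -> a = 0; heap: [0-0 ALLOC][1-24 FREE]
Op 4: a = realloc(a, 3) -> a = 0; heap: [0-2 ALLOC][3-24 FREE]
Op 5: free(a) -> (freed a); heap: [0-24 FREE]
Op 6: b = malloc(3) -> b = 0; heap: [0-2 ALLOC][3-24 FREE]
Op 7: c = malloc(7) -> c = 3; heap: [0-2 ALLOC][3-9 ALLOC][10-24 FREE]
Op 8: free(b) -> (freed b); heap: [0-2 FREE][3-9 ALLOC][10-24 FREE]

Answer: [0-2 FREE][3-9 ALLOC][10-24 FREE]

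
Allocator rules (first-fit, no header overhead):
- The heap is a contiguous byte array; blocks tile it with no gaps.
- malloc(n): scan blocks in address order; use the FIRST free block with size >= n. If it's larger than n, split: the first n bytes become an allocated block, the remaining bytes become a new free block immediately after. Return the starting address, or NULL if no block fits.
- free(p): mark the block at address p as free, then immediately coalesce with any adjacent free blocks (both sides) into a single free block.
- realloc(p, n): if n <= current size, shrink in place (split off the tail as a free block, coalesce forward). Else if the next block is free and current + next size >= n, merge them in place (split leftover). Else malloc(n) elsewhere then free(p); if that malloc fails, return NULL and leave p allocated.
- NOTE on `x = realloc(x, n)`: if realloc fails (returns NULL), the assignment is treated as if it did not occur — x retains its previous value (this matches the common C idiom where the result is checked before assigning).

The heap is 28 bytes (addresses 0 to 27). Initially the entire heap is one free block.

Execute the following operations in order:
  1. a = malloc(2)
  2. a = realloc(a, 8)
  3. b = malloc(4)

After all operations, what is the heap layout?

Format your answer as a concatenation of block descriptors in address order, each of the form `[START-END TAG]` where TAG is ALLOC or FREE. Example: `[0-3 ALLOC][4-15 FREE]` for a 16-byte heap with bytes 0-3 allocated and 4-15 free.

Op 1: a = malloc(2) -> a = 0; heap: [0-1 ALLOC][2-27 FREE]
Op 2: a = realloc(a, 8) -> a = 0; heap: [0-7 ALLOC][8-27 FREE]
Op 3: b = malloc(4) -> b = 8; heap: [0-7 ALLOC][8-11 ALLOC][12-27 FREE]

Answer: [0-7 ALLOC][8-11 ALLOC][12-27 FREE]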